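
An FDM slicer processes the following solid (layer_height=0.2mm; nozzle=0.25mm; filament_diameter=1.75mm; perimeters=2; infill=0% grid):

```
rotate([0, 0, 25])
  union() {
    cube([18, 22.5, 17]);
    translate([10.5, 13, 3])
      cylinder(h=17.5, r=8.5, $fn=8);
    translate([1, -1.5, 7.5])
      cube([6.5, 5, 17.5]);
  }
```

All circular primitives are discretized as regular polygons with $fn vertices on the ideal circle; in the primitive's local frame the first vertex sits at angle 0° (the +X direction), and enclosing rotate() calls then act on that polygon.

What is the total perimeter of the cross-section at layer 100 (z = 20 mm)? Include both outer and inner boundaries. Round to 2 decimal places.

75.04 mm

At z = 20 mm: the cube is absent (z outside [0, 17]); the r=8.5 cylinder at (10.5, 13) contributes a regular 8-gon of circumradius 8.5 (perimeter = 2·8·8.500·sin(180°/8) = 52.04 mm); the cube at (1, -1.5) is present — its section is the full 6.5×5 rectangle (perimeter 23.00 mm); Merging all regions: the 2 present regions are separate (no shared area or edge), so areas and boundary lengths simply add and each stays a separate island — boundary = 75.04 mm; (whole slice rotated 25° about Z — lengths, areas and connectivity unchanged). Overall, the cross-section has 2 separate islands. Total boundary length (outer) = 75.04 mm.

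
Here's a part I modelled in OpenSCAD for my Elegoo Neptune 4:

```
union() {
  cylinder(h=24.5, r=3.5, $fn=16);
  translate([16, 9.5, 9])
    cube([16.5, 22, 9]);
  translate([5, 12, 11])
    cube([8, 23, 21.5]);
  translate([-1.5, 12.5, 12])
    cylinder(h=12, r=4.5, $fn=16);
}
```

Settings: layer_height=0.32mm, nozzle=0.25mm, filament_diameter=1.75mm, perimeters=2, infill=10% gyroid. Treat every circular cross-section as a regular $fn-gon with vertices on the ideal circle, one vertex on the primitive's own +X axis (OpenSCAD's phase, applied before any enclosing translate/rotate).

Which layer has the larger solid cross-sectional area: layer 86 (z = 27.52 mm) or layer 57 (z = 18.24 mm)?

Layer 86 (z = 27.52): the cylinder is absent (z outside [0, 24.5]); the cube at (16, 9.5) is absent (z outside [9, 18]); the cube at (5, 12) (footprint 8×23) is included at this height (area 184.00 mm²); the cylinder at (-1.5, 12.5) is absent (z outside [12, 24]); Merging all regions: only the 8×23 cube at (5, 12) is present, so the union is just that shape — area = 184.00 mm². So its area = 184.00 mm². Layer 57 (z = 18.24): the r=3.5 cylinder gives a regular 16-gon of circumradius 3.5 (constant along its height) (area = (16/2)·3.500²·sin(360°/16) = 37.50 mm²); the cube at (16, 9.5) is not intersected at this z (z outside [9, 18]); the cube at (5, 12) is present — its section is the full 8×23 rectangle (area 184.00 mm²); the r=4.5 cylinder at (-1.5, 12.5) gives a regular 16-gon of circumradius 4.5 (constant along its height) (area = (16/2)·4.500²·sin(360°/16) = 61.99 mm²); Merging all regions: the 3 present regions are separate (no shared area or edge), so areas and boundary lengths simply add and each stays a separate island — area = 283.50 mm². So its area = 283.50 mm². Layer 57 is larger (283.50 vs 184.00 mm²).

layer 57 (z = 18.24 mm)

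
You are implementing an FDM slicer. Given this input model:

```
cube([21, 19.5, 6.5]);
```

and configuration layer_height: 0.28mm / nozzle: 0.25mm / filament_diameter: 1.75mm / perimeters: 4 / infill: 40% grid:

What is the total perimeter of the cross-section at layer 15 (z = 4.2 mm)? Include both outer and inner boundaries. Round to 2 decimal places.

At z = 4.2 mm: the cube (footprint 21×19.5) is included at this height (perimeter 81.00 mm). Overall, the cross-section is a single solid region. Total boundary length (outer) = 81.00 mm.

81.00 mm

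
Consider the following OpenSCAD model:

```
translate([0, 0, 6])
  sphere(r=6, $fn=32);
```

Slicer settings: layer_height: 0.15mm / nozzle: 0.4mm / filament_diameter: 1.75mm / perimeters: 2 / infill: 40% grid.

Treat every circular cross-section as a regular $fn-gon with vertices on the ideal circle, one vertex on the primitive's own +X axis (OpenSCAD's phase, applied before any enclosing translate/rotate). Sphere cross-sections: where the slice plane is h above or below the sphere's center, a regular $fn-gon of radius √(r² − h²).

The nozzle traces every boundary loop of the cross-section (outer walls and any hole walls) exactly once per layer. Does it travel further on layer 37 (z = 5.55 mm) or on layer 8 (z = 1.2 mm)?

layer 37 (z = 5.55 mm)

Layer 37 (z = 5.55): the r=6 sphere contributes a regular 32-gon of circumradius √(6²−0.45²) = 5.983 (perimeter = 2·32·5.983·sin(180°/32) = 37.53 mm). So its perimeter = 37.53 mm. Layer 8 (z = 1.2): the sphere: section is a regular 32-gon, circumradius = √(r²−h²) = √(6²−4.8²) = 3.600 (perimeter = 2·32·3.600·sin(180°/32) = 22.58 mm). So its perimeter = 22.58 mm. Layer 37 is larger (37.53 vs 22.58 mm).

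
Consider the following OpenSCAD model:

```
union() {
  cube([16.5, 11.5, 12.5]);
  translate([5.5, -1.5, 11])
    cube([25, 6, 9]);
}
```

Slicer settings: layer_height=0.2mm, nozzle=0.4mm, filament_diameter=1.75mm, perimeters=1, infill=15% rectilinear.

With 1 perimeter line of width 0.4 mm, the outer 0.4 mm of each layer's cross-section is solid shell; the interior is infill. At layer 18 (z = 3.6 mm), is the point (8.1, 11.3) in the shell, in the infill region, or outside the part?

shell

At z = 3.6 mm: the cube (footprint 16.5×11.5) is included at this height; the cube at (5.5, -1.5) is not intersected at this z (z outside [11, 20]); Combining (union): only the 16.5×11.5 cube is present, so the union is just that shape — 1 connected region. Overall, the cross-section is a single solid region. The nearest boundary edge runs (16.50, 11.50)→(0.00, 11.50); distance from the point to it = 0.20 mm. The point is inside the cross-section, 0.20 mm from the nearest boundary — within the 0.4 mm shell band (1 × 0.4).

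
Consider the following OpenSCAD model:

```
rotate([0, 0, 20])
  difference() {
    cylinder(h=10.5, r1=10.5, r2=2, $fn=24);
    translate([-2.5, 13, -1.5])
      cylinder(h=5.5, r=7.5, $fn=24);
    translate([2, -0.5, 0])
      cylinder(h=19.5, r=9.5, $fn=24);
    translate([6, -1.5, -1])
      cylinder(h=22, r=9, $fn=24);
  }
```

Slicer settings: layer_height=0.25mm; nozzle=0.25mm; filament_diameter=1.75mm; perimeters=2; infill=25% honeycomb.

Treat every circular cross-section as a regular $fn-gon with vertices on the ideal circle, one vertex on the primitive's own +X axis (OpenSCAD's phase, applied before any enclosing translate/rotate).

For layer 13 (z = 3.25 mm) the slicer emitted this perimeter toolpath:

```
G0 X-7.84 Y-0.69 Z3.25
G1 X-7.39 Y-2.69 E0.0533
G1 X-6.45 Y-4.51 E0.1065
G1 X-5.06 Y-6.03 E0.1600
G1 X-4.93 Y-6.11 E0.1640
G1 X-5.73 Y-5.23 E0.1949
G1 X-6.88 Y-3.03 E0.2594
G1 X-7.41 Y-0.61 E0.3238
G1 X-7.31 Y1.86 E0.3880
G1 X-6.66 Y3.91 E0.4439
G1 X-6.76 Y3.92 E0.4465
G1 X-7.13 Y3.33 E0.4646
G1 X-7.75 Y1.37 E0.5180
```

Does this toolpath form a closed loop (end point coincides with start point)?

Start point (G0): (-7.84, -0.69). End point (last G1): the path does not return to the start — open.

no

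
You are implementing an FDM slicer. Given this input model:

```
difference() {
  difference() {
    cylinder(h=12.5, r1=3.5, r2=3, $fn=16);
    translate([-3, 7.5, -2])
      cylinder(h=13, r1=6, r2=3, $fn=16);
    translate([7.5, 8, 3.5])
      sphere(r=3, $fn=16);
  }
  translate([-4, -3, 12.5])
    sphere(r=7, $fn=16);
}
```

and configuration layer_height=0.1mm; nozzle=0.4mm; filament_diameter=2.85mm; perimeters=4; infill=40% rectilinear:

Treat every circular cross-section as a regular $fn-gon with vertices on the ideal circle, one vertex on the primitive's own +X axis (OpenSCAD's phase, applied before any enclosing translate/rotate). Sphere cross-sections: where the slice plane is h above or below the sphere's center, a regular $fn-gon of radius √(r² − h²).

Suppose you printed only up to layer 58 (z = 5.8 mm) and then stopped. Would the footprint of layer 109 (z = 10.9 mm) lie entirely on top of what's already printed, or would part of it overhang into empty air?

entirely on top

Compare the two slices. At z = 5.8: the cone contributes a regular 16-gon of circumradius 3.268 (interpolated between r1=3.5 and r2=3 at t=0.464) (area = (16/2)·3.268²·sin(360°/16) = 32.70 mm²); the cone at (-3, 7.5) (r1=6→r2=3) has section circumradius 4.200 here — a regular 16-gon (area = (16/2)·4.200²·sin(360°/16) = 54.00 mm²); the r=3 sphere at (7.5, 8) contributes a regular 16-gon of circumradius √(3²−2.3²) = 1.926 (area = (16/2)·1.926²·sin(360°/16) = 11.36 mm²); Taking the first minus the rest: starting from the cone (32.70 mm²), the cone at (-3, 7.5) misses the remaining region (no effect); the r=3 sphere at (7.5, 8) misses the remaining region (no effect) — area = 32.70 mm²; the r=7 sphere at (-4, -3) contributes a regular 16-gon of circumradius √(7²−6.7²) = 2.027 (area = (16/2)·2.027²·sin(360°/16) = 12.58 mm²); Subtracting the remaining from the first: starting from that combined region (32.70 mm²), the r=7 sphere at (-4, -3) partially overlaps it — only the 0.23 mm² overlap (of its 12.58 mm²) is removed, clipping the outline — area = 32.47 mm². At z = 10.9: the cone contributes a regular 16-gon of circumradius 3.064 (interpolated between r1=3.5 and r2=3 at t=0.872) (area = (16/2)·3.064²·sin(360°/16) = 28.74 mm²); the cone at (-3, 7.5): at t=0.992 of its height the radius interpolates to r₁+(r₂−r₁)t = 3.023, giving a regular 16-gon of that circumradius (area = (16/2)·3.023²·sin(360°/16) = 27.98 mm²); the sphere at (7.5, 8) is absent (|z−center|=7.400 > r=3); Subtracting the remaining from the first: starting from the cone (28.74 mm²), the cone at (-3, 7.5) misses the remaining region (no effect) — area = 28.74 mm²; the sphere at (-4, -3): section is a regular 16-gon, circumradius = √(r²−h²) = √(7²−1.6²) = 6.815 (area = (16/2)·6.815²·sin(360°/16) = 142.17 mm²); Taking the first minus the rest: starting from the result so far (28.74 mm²), the r=7 sphere at (-4, -3) partially overlaps it — only the 23.26 mm² overlap (of its 142.17 mm²) is removed, clipping the outline — area = 5.49 mm². Checking containment: the cross-section at z = 10.9 is a subset of the cross-section at z = 5.8.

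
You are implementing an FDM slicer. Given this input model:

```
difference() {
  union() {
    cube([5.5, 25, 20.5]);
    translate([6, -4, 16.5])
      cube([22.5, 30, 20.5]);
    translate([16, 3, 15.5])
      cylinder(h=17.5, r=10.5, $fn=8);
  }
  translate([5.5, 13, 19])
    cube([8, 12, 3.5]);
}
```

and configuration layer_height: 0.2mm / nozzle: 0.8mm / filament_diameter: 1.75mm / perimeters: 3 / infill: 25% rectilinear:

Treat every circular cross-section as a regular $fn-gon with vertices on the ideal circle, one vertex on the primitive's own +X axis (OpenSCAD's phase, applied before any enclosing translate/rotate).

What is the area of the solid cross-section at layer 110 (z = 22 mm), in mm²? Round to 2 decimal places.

At z = 22 mm: the cube is not intersected at this z (z outside [0, 20.5]); the cube at (6, -4) is present — its section is the full 22.5×30 rectangle (area 675.00 mm²); the r=10.5 cylinder at (16, 3) contributes a regular 8-gon of circumradius 10.5 (area = (8/2)·10.500²·sin(360°/8) = 311.83 mm²); Combining (union): the regions partially overlap — summed areas 986.83 mm² minus the doubly-counted overlap 282.02 mm² gives 704.82 mm² — area = 704.82 mm²; the cube at (5.5, 13) is present — its section is the full 8×12 rectangle (area 96.00 mm²); Subtracting the remaining from the first: starting from that combined region (704.82 mm²), the 8×12 cube at (5.5, 13) partially overlaps it — only the 90.00 mm² overlap (of its 96.00 mm²) is removed, clipping the outline — area = 614.82 mm². Overall, the cross-section is a single solid region. Net area = 614.82 mm².

614.82 mm²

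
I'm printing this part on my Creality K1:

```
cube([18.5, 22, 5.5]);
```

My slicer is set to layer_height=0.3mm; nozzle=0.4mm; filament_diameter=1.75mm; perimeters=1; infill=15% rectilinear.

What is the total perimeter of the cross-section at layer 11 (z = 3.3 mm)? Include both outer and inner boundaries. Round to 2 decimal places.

At z = 3.3 mm: the cube is present — its section is the full 18.5×22 rectangle (perimeter 81.00 mm). Overall, the cross-section is a single solid region. Total boundary length (outer) = 81.00 mm.

81.00 mm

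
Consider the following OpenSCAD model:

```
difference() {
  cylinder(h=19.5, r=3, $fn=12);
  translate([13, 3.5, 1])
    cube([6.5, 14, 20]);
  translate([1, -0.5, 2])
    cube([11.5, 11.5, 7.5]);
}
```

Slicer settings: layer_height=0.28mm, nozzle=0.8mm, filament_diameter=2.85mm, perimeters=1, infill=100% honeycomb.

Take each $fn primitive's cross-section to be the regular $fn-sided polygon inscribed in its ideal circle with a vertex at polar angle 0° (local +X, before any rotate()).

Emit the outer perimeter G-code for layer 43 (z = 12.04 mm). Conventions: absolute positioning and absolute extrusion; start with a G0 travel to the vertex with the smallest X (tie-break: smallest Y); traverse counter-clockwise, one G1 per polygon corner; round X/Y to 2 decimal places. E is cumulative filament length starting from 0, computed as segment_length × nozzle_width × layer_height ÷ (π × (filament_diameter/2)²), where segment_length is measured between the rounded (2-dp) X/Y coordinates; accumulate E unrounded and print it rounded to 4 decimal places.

G0 X-3.00 Y0.00 Z12.04
G1 X-2.60 Y-1.50 E0.0545
G1 X-1.50 Y-2.60 E0.1091
G1 X0.00 Y-3.00 E0.1636
G1 X1.50 Y-2.60 E0.2182
G1 X2.60 Y-1.50 E0.2728
G1 X3.00 Y0.00 E0.3273
G1 X2.60 Y1.50 E0.3818
G1 X1.50 Y2.60 E0.4364
G1 X0.00 Y3.00 E0.4909
G1 X-1.50 Y2.60 E0.5454
G1 X-2.60 Y1.50 E0.6001
G1 X-3.00 Y0.00 E0.6546

At z = 12.04 mm: the r=3 cylinder gives a regular 12-gon of circumradius 3 (constant along its height); the cube at (13, 3.5) (footprint 6.5×14) is included at this height; the cube at (1, -0.5) does not reach this height (z outside [2, 9.5]); After the difference (first − rest): starting from the r=3 cylinder, the 6.5×14 cube at (13, 3.5) misses the remaining region (no effect) — 1 connected region. The outline is a single polygon with 12 vertices. Extrusion per mm of travel: 0.8 × 0.28 / (π × 1.425²) = 0.035113. Accumulating E over each segment gives final E = 0.6546.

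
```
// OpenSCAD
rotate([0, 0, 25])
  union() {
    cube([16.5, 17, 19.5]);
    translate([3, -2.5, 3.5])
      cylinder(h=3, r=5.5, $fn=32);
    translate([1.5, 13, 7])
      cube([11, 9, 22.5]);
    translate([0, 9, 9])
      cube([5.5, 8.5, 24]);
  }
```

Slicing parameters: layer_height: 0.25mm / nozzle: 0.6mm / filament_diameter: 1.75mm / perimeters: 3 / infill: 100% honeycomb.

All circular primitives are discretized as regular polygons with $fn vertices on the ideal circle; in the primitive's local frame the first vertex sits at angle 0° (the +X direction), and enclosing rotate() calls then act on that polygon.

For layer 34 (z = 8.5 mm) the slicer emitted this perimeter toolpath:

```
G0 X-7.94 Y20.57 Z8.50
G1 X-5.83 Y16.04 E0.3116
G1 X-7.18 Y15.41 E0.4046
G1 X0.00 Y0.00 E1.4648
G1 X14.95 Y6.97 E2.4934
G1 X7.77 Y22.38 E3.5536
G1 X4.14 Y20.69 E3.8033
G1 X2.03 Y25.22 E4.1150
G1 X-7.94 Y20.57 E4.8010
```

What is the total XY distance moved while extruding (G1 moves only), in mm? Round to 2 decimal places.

Sum the Euclidean lengths of each G1 segment: total = 76.99 mm.

76.99 mm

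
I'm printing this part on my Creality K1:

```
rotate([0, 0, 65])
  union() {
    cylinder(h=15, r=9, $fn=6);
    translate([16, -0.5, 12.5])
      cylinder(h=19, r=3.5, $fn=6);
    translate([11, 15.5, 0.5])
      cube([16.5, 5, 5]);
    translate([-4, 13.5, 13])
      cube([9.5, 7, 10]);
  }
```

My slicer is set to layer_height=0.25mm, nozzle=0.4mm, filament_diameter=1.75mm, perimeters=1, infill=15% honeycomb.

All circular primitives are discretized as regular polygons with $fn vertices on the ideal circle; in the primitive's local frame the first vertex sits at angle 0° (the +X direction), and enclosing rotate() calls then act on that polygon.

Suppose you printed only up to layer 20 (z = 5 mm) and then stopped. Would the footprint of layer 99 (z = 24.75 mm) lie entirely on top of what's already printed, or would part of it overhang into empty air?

Compare the two slices. At z = 5: the cylinder: section is a regular 6-gon, circumradius r=9 (area = (6/2)·9.000²·sin(360°/6) = 210.44 mm²); the cylinder at (16, -0.5) is not intersected at this z (z outside [12.5, 31.5]); the cube at (11, 15.5) is present — its section is the full 16.5×5 rectangle (area 82.50 mm²); the cube at (-4, 13.5) is absent (z outside [13, 23]); Combining (union): the 2 present regions are separate (no shared area or edge), so areas and boundary lengths simply add and each stays a separate island — area = 292.94 mm²; (whole slice rotated 65° about Z — lengths, areas and connectivity unchanged). At z = 24.75: the cylinder does not reach this height (z outside [0, 15]); the r=3.5 cylinder at (16, -0.5) contributes a regular 6-gon of circumradius 3.5 (area = (6/2)·3.500²·sin(360°/6) = 31.83 mm²); the cube at (11, 15.5) is absent (z outside [0.5, 5.5]); the cube at (-4, 13.5) is not intersected at this z (z outside [13, 23]); Combining (union): only the r=3.5 cylinder at (16, -0.5) is present, so the union is just that shape — area = 31.83 mm²; (rotated 65° about Z; rotation is an isometry so areas/perimeters/island counts are preserved). Checking containment: at z = 24.75 the cross-section extends beyond the z = 5 cross-section by about 31.83 mm².

part overhangs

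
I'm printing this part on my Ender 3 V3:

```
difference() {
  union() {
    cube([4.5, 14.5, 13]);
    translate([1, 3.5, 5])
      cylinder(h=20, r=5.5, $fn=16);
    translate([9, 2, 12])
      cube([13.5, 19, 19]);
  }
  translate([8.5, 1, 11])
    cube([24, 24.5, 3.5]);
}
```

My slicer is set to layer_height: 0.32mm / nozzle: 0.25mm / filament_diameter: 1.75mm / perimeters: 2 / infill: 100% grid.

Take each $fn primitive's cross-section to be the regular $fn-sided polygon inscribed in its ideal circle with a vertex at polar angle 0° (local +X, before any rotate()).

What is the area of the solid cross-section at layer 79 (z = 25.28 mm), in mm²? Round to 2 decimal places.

256.50 mm²

At z = 25.28 mm: the cube is absent (z outside [0, 13]); the cylinder at (1, 3.5) is absent (z outside [5, 25]); the cube at (9, 2) is present — its section is the full 13.5×19 rectangle (area 256.50 mm²); Taking the union: only the 13.5×19 cube at (9, 2) is present, so the union is just that shape — area = 256.50 mm²; the cube at (8.5, 1) is absent (z outside [11, 14.5]); Subtracting the remaining from the first: none of the subtracted shapes is present at this height, so the result so far is unchanged — area = 256.50 mm². Overall, the cross-section is a single solid region. Net area = 256.50 mm².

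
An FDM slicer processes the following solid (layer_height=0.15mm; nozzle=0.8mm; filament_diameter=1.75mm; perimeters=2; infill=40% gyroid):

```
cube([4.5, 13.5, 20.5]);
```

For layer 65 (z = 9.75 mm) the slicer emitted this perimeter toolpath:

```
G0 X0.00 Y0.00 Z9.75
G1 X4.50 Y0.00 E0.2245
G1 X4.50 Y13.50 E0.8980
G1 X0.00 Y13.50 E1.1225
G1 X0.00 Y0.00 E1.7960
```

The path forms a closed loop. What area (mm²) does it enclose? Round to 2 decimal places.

Apply the shoelace formula to the sequence of (X, Y) vertices; enclosed area = 60.75 mm².

60.75 mm²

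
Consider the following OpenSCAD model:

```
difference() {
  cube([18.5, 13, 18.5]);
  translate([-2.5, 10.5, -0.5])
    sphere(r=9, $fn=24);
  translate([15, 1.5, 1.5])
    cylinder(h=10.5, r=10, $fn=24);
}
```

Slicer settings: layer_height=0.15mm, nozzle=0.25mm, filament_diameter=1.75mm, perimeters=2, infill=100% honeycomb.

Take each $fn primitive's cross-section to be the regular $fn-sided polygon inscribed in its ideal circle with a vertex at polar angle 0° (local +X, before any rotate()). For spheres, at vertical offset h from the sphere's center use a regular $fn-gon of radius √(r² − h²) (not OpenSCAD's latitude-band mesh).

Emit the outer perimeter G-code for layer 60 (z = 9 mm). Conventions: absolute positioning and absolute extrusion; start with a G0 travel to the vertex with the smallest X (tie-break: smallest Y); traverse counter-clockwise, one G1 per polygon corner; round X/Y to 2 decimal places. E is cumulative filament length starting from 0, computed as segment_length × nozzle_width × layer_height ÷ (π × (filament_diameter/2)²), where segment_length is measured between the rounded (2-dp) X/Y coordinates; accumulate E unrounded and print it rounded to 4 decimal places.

G0 X0.00 Y0.00 Z9.00
G1 X5.20 Y0.00 E0.0811
G1 X5.00 Y1.50 E0.1047
G1 X5.34 Y4.09 E0.1454
G1 X6.34 Y6.50 E0.1861
G1 X7.93 Y8.57 E0.2268
G1 X10.00 Y10.16 E0.2675
G1 X12.41 Y11.16 E0.3081
G1 X15.00 Y11.50 E0.3489
G1 X17.59 Y11.16 E0.3896
G1 X18.50 Y10.78 E0.4050
G1 X18.50 Y13.00 E0.4396
G1 X0.00 Y13.00 E0.7280
G1 X0.00 Y0.00 E0.9307

At z = 9 mm: the cube (footprint 18.5×13) is included at this height; the sphere at (-2.5, 10.5) is not intersected at this z (|z−center|=9.500 > r=9); the cylinder at (15, 1.5): section is a regular 24-gon, circumradius r=10; Subtracting the remaining from the first: starting from the 18.5×13 cube, the r=10 cylinder at (15, 1.5) partially overlaps it — only the 131.82 mm² overlap (of its 310.58 mm²) is removed, clipping the outline — 1 connected region. The outline is a single polygon with 13 vertices. Extrusion per mm of travel: 0.25 × 0.15 / (π × 0.875²) = 0.015591. Accumulating E over each segment gives final E = 0.9307.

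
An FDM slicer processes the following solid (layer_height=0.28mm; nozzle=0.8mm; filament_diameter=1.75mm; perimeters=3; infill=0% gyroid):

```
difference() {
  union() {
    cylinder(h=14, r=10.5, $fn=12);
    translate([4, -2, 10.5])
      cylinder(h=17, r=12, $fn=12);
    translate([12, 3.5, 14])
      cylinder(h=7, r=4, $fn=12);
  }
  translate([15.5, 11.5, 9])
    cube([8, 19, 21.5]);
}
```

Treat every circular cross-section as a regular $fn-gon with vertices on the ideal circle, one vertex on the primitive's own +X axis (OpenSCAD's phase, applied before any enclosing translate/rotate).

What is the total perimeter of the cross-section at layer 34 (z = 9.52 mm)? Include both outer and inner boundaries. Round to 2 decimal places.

65.22 mm

At z = 9.52 mm: the r=10.5 cylinder contributes a regular 12-gon of circumradius 10.5 (perimeter = 2·12·10.500·sin(180°/12) = 65.22 mm); the cylinder at (4, -2) does not reach this height (z outside [10.5, 27.5]); the cylinder at (12, 3.5) is not intersected at this z (z outside [14, 21]); Merging all regions: only the r=10.5 cylinder is present, so the union is just that shape — boundary = 65.22 mm; the cube at (15.5, 11.5) is present — its section is the full 8×19 rectangle (perimeter 54.00 mm); After the difference (first − rest): starting from that combined region, the 8×19 cube at (15.5, 11.5) misses the remaining region (no effect) — boundary = 65.22 mm. Overall, the cross-section is a single solid region. Total boundary length (outer) = 65.22 mm.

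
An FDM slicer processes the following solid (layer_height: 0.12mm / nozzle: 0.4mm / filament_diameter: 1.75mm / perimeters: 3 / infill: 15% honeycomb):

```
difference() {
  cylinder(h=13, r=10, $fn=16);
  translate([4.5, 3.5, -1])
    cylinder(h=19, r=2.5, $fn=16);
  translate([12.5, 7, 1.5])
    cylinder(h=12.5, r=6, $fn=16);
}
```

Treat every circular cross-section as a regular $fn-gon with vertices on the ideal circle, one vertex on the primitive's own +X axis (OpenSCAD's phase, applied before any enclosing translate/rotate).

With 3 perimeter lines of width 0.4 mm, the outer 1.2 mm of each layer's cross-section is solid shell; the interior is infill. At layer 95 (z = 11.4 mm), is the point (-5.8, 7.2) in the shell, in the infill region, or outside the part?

At z = 11.4 mm: the cylinder: section is a regular 16-gon, circumradius r=10; the r=2.5 cylinder at (4.5, 3.5) contributes a regular 16-gon of circumradius 2.5; the r=6 cylinder at (12.5, 7) contributes a regular 16-gon of circumradius 6; Taking the first minus the rest: starting from the r=10 cylinder, the r=2.5 cylinder at (4.5, 3.5) lies wholly inside it (removes its full 19.13 mm² and its 15.61 mm outline becomes a hole wall); the r=6 cylinder at (12.5, 7) partially overlaps it — only the 6.37 mm² overlap (of its 110.21 mm²) is removed, clipping the outline — 1 connected region with 1 hole. Overall, the cross-section is one region with 1 hole. The nearest boundary edge runs (-7.07, 7.07)→(-3.83, 9.24); distance from the point to it = 0.60 mm. The point is inside the cross-section, 0.60 mm from the nearest boundary — within the 1.2 mm shell band (3 × 0.4).

shell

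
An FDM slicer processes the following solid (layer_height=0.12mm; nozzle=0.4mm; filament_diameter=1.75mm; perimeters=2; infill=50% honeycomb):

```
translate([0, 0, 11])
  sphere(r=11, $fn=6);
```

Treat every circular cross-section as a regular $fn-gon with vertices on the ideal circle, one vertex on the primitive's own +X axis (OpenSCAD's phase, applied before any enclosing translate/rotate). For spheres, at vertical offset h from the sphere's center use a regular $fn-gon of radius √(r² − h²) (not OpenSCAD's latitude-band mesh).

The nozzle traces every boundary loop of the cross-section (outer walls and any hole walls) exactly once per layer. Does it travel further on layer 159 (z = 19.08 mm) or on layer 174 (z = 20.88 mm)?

layer 159 (z = 19.08 mm)

Layer 159 (z = 19.08): the sphere: section is a regular 6-gon, circumradius = √(r²−h²) = √(11²−8.08²) = 7.464 (perimeter = 2·6·7.464·sin(180°/6) = 44.78 mm). So its perimeter = 44.78 mm. Layer 174 (z = 20.88): the sphere: section is a regular 6-gon, circumradius = √(r²−h²) = √(11²−9.88²) = 4.836 (perimeter = 2·6·4.836·sin(180°/6) = 29.02 mm). So its perimeter = 29.02 mm. Layer 159 is larger (44.78 vs 29.02 mm).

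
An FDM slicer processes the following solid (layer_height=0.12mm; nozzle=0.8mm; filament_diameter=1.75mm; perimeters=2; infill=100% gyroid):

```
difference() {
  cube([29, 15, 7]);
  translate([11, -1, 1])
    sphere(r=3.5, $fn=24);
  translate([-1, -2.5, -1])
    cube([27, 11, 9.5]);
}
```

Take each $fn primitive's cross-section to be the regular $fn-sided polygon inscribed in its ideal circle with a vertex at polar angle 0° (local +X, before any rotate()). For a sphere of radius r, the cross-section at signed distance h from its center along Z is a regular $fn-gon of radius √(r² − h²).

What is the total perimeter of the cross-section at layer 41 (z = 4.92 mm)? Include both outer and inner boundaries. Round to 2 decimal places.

88.00 mm

At z = 4.92 mm: the cube (footprint 29×15) is included at this height (perimeter 88.00 mm); the sphere at (11, -1) is absent (|z−center|=3.920 > r=3.5); the cube at (-1, -2.5) is present — its section is the full 27×11 rectangle (perimeter 76.00 mm); Taking the first minus the rest: starting from the 29×15 cube, the 27×11 cube at (-1, -2.5) partially overlaps it — only the 221.00 mm² overlap (of its 297.00 mm²) is removed, clipping the outline — boundary = 88.00 mm. Overall, the cross-section is a single solid region. Total boundary length (outer) = 88.00 mm.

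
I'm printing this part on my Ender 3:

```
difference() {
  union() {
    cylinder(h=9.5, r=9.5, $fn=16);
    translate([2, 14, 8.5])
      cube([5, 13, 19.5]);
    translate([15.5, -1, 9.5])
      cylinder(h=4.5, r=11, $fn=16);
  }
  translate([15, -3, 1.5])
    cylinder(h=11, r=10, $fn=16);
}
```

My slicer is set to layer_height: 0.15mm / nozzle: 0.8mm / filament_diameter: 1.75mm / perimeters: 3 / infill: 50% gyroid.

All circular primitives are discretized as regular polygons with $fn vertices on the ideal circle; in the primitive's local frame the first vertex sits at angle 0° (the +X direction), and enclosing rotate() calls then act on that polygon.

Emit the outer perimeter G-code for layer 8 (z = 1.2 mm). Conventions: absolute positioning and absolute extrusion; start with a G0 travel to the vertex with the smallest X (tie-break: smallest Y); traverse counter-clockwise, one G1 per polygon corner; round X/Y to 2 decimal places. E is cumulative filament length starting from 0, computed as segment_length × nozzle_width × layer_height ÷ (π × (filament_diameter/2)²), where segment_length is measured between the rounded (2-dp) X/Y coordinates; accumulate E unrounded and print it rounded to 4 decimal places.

At z = 1.2 mm: the r=9.5 cylinder contributes a regular 16-gon of circumradius 9.5; the cube at (2, 14) is not intersected at this z (z outside [8.5, 28]); the cylinder at (15.5, -1) is absent (z outside [9.5, 14]); Combining (union): only the r=9.5 cylinder is present, so the union is just that shape — 1 connected region; the cylinder at (15, -3) is not intersected at this z (z outside [1.5, 12.5]); Subtracting the remaining from the first: none of the subtracted shapes is present at this height, so the result so far is unchanged — 1 connected region. The outline is a single polygon with 16 vertices. Extrusion per mm of travel: 0.8 × 0.15 / (π × 0.875²) = 0.049890. Accumulating E over each segment gives final E = 2.9599.

G0 X-9.50 Y0.00 Z1.20
G1 X-8.78 Y-3.64 E0.1851
G1 X-6.72 Y-6.72 E0.3700
G1 X-3.64 Y-8.78 E0.5548
G1 X0.00 Y-9.50 E0.7400
G1 X3.64 Y-8.78 E0.9251
G1 X6.72 Y-6.72 E1.1099
G1 X8.78 Y-3.64 E1.2948
G1 X9.50 Y0.00 E1.4799
G1 X8.78 Y3.64 E1.6650
G1 X6.72 Y6.72 E1.8499
G1 X3.64 Y8.78 E2.0348
G1 X0.00 Y9.50 E2.2199
G1 X-3.64 Y8.78 E2.4050
G1 X-6.72 Y6.72 E2.5899
G1 X-8.78 Y3.64 E2.7747
G1 X-9.50 Y0.00 E2.9599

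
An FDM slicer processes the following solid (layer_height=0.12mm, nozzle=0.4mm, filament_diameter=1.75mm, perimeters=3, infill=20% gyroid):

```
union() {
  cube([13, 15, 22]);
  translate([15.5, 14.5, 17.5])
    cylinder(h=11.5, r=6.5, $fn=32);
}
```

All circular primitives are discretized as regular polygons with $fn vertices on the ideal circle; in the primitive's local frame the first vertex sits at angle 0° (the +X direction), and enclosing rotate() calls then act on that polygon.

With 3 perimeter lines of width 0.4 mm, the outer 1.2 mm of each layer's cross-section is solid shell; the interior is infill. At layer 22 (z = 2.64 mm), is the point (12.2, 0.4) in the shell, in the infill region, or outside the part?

At z = 2.64 mm: the cube (footprint 13×15) is included at this height; the cylinder at (15.5, 14.5) is absent (z outside [17.5, 29]); Merging all regions: only the 13×15 cube is present, so the union is just that shape — 1 connected region. Overall, the cross-section is a single solid region. The nearest boundary edge runs (0.00, 0.00)→(13.00, 0.00); distance from the point to it = 0.40 mm. The point is inside the cross-section, 0.40 mm from the nearest boundary — within the 1.2 mm shell band (3 × 0.4).

shell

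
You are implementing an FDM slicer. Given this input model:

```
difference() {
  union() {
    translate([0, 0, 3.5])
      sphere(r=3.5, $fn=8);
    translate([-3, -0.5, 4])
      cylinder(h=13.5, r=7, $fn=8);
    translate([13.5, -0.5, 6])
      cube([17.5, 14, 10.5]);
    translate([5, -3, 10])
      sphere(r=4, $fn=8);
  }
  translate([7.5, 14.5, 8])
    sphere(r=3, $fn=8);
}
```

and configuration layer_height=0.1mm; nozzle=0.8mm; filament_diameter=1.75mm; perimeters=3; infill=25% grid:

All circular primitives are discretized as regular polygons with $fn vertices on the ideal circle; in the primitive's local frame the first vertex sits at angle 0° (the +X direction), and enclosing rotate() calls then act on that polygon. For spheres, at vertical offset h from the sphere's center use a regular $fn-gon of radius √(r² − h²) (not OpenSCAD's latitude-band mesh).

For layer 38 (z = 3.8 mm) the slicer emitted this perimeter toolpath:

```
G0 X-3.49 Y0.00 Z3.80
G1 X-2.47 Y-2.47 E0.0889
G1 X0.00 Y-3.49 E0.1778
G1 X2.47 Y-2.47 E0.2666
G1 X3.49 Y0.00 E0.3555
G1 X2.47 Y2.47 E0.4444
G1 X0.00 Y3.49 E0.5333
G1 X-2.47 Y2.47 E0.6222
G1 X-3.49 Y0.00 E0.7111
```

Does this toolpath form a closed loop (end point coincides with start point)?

yes

Start point (G0): (-3.49, 0.00). End point (last G1): the path returns to the start — closed.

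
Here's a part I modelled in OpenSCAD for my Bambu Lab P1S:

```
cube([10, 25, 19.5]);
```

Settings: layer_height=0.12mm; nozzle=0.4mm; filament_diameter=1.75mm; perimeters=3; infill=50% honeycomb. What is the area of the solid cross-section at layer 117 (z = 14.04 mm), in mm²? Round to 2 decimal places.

At z = 14.04 mm: the cube is present — its section is the full 10×25 rectangle (area 250.00 mm²). Overall, the cross-section is a single solid region. Net area = 250.00 mm².

250.00 mm²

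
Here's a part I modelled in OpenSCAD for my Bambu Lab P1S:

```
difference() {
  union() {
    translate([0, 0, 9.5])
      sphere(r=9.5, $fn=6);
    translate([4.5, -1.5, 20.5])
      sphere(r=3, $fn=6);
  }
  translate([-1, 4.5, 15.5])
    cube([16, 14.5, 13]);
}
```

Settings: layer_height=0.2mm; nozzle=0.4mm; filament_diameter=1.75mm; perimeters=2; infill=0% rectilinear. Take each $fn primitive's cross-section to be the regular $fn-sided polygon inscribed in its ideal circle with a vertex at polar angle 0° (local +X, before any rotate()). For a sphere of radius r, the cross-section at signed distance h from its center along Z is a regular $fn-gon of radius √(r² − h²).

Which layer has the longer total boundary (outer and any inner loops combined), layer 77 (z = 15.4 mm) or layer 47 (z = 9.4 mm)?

layer 47 (z = 9.4 mm)

Layer 77 (z = 15.4): the sphere: section is a regular 6-gon, circumradius = √(r²−h²) = √(9.5²−5.9²) = 7.446 (perimeter = 2·6·7.446·sin(180°/6) = 44.67 mm); the sphere at (4.5, -1.5) is absent (|z−center|=5.100 > r=3); Merging all regions: only the r=9.5 sphere is present, so the union is just that shape — boundary = 44.67 mm; the cube at (-1, 4.5) does not reach this height (z outside [15.5, 28.5]); After the difference (first − rest): none of the subtracted shapes is present at this height, so that combined region is unchanged — boundary = 44.67 mm. So its perimeter = 44.67 mm. Layer 47 (z = 9.4): the r=9.5 sphere slices to a regular 6-gon of circumradius 9.499 (√(r²−h²) with h=0.1 from center) (perimeter = 2·6·9.499·sin(180°/6) = 57.00 mm); the sphere at (4.5, -1.5) is absent (|z−center|=11.100 > r=3); Combining (union): only the r=9.5 sphere is present, so the union is just that shape — boundary = 57.00 mm; the cube at (-1, 4.5) is absent (z outside [15.5, 28.5]); Subtracting the remaining from the first: none of the subtracted shapes is present at this height, so that combined region is unchanged — boundary = 57.00 mm. So its perimeter = 57.00 mm. Layer 47 is larger (57.00 vs 44.67 mm).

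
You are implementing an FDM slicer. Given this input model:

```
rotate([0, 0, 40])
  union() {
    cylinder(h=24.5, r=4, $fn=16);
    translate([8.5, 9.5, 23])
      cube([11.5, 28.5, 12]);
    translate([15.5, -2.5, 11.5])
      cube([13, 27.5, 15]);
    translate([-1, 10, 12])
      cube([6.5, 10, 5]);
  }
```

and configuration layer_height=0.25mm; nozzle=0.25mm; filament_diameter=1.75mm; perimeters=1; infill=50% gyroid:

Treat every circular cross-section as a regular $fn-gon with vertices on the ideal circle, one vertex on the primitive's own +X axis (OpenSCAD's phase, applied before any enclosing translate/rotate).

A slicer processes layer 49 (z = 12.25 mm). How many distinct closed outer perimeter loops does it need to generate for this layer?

At z = 12.25 mm: the r=4 cylinder contributes a regular 16-gon of circumradius 4; the cube at (8.5, 9.5) is absent (z outside [23, 35]); the cube at (15.5, -2.5) (footprint 13×27.5) is included at this height; the cube at (-1, 10) is present — its section is the full 6.5×10 rectangle; Taking the union: the 3 present regions are separate (no shared area or edge), so areas and boundary lengths simply add and each stays a separate island — 3 connected regions; (whole slice rotated 40° about Z — lengths, areas and connectivity unchanged). The result has 3 disconnected regions.

3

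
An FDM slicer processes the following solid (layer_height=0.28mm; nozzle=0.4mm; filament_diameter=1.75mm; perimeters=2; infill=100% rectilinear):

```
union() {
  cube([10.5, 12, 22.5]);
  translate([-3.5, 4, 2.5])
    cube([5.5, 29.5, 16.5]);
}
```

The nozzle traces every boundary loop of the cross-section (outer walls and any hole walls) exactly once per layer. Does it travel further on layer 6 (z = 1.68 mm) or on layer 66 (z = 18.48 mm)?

layer 66 (z = 18.48 mm)

Layer 6 (z = 1.68): the cube is present — its section is the full 10.5×12 rectangle (perimeter 45.00 mm); the cube at (-3.5, 4) is absent (z outside [2.5, 19]); Combining (union): only the 10.5×12 cube is present, so the union is just that shape — boundary = 45.00 mm. So its perimeter = 45.00 mm. Layer 66 (z = 18.48): the cube is present — its section is the full 10.5×12 rectangle (perimeter 45.00 mm); the cube at (-3.5, 4) (footprint 5.5×29.5) is included at this height (perimeter 70.00 mm); Combining (union): the regions partially overlap (shared area 16.00 mm²), so the edge portions inside another operand are dropped and the merged outline is re-measured after clipping — boundary = 95.00 mm. So its perimeter = 95.00 mm. Layer 66 is larger (95.00 vs 45.00 mm).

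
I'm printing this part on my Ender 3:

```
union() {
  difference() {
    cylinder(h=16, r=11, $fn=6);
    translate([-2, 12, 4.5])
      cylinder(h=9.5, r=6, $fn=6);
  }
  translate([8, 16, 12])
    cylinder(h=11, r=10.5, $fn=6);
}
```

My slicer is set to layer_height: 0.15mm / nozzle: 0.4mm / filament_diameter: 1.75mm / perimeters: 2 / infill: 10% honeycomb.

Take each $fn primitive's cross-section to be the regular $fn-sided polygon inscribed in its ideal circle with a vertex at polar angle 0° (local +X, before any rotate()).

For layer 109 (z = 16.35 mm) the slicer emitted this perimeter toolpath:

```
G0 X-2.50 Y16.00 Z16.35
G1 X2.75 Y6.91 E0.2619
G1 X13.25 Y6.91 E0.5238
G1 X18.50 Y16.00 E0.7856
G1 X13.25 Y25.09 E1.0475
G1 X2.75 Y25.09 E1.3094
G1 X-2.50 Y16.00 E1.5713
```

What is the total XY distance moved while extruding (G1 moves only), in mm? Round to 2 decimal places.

Sum the Euclidean lengths of each G1 segment: total = 62.99 mm.

62.99 mm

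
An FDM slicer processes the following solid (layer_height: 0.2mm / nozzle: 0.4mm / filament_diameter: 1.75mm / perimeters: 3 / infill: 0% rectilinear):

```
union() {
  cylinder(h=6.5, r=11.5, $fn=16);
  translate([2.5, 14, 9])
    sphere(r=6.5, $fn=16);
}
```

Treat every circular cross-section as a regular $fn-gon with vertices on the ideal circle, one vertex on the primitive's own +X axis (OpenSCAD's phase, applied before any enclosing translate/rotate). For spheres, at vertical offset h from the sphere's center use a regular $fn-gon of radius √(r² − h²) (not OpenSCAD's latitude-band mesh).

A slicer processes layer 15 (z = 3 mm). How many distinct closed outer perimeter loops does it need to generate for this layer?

At z = 3 mm: the cylinder: section is a regular 16-gon, circumradius r=11.5; the sphere at (2.5, 14): section is a regular 16-gon, circumradius = √(r²−h²) = √(6.5²−6²) = 2.500; Combining (union): the 2 present regions are separate (no shared area or edge), so areas and boundary lengths simply add and each stays a separate island — 2 connected regions. The result has 2 disconnected regions.

2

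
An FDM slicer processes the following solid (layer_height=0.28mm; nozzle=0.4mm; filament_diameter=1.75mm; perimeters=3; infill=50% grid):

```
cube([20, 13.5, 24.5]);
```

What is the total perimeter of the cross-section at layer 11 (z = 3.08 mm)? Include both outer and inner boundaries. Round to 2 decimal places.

At z = 3.08 mm: the cube is present — its section is the full 20×13.5 rectangle (perimeter 67.00 mm). Overall, the cross-section is a single solid region. Total boundary length (outer) = 67.00 mm.

67.00 mm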